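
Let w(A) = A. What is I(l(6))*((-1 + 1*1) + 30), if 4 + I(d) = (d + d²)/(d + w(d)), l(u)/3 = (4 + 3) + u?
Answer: 480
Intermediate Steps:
l(u) = 21 + 3*u (l(u) = 3*((4 + 3) + u) = 3*(7 + u) = 21 + 3*u)
I(d) = -4 + (d + d²)/(2*d) (I(d) = -4 + (d + d²)/(d + d) = -4 + (d + d²)/((2*d)) = -4 + (d + d²)*(1/(2*d)) = -4 + (d + d²)/(2*d))
I(l(6))*((-1 + 1*1) + 30) = (-7/2 + (21 + 3*6)/2)*((-1 + 1*1) + 30) = (-7/2 + (21 + 18)/2)*((-1 + 1) + 30) = (-7/2 + (½)*39)*(0 + 30) = (-7/2 + 39/2)*30 = 16*30 = 480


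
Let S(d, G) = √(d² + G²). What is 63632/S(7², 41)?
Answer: 31816*√4082/2041 ≈ 995.95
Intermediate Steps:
S(d, G) = √(G² + d²)
63632/S(7², 41) = 63632/(√(41² + (7²)²)) = 63632/(√(1681 + 49²)) = 63632/(√(1681 + 2401)) = 63632/(√4082) = 63632*(√4082/4082) = 31816*√4082/2041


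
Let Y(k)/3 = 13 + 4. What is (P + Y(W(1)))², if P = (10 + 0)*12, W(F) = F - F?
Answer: 29241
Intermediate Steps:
W(F) = 0
P = 120 (P = 10*12 = 120)
Y(k) = 51 (Y(k) = 3*(13 + 4) = 3*17 = 51)
(P + Y(W(1)))² = (120 + 51)² = 171² = 29241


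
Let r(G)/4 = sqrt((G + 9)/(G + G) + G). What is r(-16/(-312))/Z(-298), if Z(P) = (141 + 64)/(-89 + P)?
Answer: -258*sqrt(21489)/533 ≈ -70.958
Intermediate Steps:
Z(P) = 205/(-89 + P)
r(G) = 4*sqrt(G + (9 + G)/(2*G)) (r(G) = 4*sqrt((G + 9)/(G + G) + G) = 4*sqrt((9 + G)/((2*G)) + G) = 4*sqrt((9 + G)*(1/(2*G)) + G) = 4*sqrt((9 + G)/(2*G) + G) = 4*sqrt(G + (9 + G)/(2*G)))
r(-16/(-312))/Z(-298) = (2*sqrt(2 + 4*(-16/(-312)) + 18/((-16/(-312)))))/((205/(-89 - 298))) = (2*sqrt(2 + 4*(-16*(-1/312)) + 18/((-16*(-1/312)))))/((205/(-387))) = (2*sqrt(2 + 4*(2/39) + 18/(2/39)))/((205*(-1/387))) = (2*sqrt(2 + 8/39 + 18*(39/2)))/(-205/387) = (2*sqrt(2 + 8/39 + 351))*(-387/205) = (2*sqrt(13775/39))*(-387/205) = (2*(5*sqrt(21489)/39))*(-387/205) = (10*sqrt(21489)/39)*(-387/205) = -258*sqrt(21489)/533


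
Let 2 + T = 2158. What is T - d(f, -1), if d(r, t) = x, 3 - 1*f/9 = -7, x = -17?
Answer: 2173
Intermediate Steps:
f = 90 (f = 27 - 9*(-7) = 27 + 63 = 90)
T = 2156 (T = -2 + 2158 = 2156)
d(r, t) = -17
T - d(f, -1) = 2156 - 1*(-17) = 2156 + 17 = 2173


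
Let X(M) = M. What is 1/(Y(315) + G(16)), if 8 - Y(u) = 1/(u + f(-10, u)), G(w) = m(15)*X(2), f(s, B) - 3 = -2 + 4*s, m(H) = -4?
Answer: -276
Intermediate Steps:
f(s, B) = 1 + 4*s (f(s, B) = 3 + (-2 + 4*s) = 1 + 4*s)
G(w) = -8 (G(w) = -4*2 = -8)
Y(u) = 8 - 1/(-39 + u) (Y(u) = 8 - 1/(u + (1 + 4*(-10))) = 8 - 1/(u + (1 - 40)) = 8 - 1/(u - 39) = 8 - 1/(-39 + u))
1/(Y(315) + G(16)) = 1/((-313 + 8*315)/(-39 + 315) - 8) = 1/((-313 + 2520)/276 - 8) = 1/((1/276)*2207 - 8) = 1/(2207/276 - 8) = 1/(-1/276) = -276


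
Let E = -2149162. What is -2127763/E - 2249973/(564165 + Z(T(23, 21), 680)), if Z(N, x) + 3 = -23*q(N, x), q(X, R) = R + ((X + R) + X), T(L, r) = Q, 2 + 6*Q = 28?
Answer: -5553201005627/1717232017888 ≈ -3.2338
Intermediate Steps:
Q = 13/3 (Q = -1/3 + (1/6)*28 = -1/3 + 14/3 = 13/3 ≈ 4.3333)
T(L, r) = 13/3
q(X, R) = 2*R + 2*X (q(X, R) = R + ((R + X) + X) = R + (R + 2*X) = 2*R + 2*X)
Z(N, x) = -3 - 46*N - 46*x (Z(N, x) = -3 - 23*(2*x + 2*N) = -3 - 23*(2*N + 2*x) = -3 + (-46*N - 46*x) = -3 - 46*N - 46*x)
-2127763/E - 2249973/(564165 + Z(T(23, 21), 680)) = -2127763/(-2149162) - 2249973/(564165 + (-3 - 46*13/3 - 46*680)) = -2127763*(-1/2149162) - 2249973/(564165 + (-3 - 598/3 - 31280)) = 2127763/2149162 - 2249973/(564165 - 94447/3) = 2127763/2149162 - 2249973/1598048/3 = 2127763/2149162 - 2249973*3/1598048 = 2127763/2149162 - 6749919/1598048 = -5553201005627/1717232017888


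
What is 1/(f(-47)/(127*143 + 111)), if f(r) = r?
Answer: -18272/47 ≈ -388.77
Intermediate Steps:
1/(f(-47)/(127*143 + 111)) = 1/(-47/(127*143 + 111)) = 1/(-47/(18161 + 111)) = 1/(-47/18272) = -18272/47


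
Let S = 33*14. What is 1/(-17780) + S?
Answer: 8214359/17780 ≈ 462.00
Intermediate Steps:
S = 462
1/(-17780) + S = 1/(-17780) + 462 = -1/17780 + 462 = 8214359/17780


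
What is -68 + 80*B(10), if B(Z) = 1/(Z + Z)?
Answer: -64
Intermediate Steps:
B(Z) = 1/(2*Z)
-68 + 80*B(10) = -68 + 80*((½)/10) = -68 + 80*((½)*(⅒)) = -68 + 80*(1/20) = -68 + 4 = -64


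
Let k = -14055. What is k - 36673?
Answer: -50728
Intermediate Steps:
k - 36673 = -14055 - 36673 = -50728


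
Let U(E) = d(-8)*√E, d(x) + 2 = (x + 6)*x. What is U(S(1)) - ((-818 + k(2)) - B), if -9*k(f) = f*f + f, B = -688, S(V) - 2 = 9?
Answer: 392/3 + 14*√11 ≈ 177.10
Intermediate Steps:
S(V) = 11 (S(V) = 2 + 9 = 11)
d(x) = -2 + x*(6 + x) (d(x) = -2 + (x + 6)*x = -2 + (6 + x)*x = -2 + x*(6 + x))
k(f) = -f/9 - f²/9 (k(f) = -(f*f + f)/9 = -(f² + f)/9 = -(f + f²)/9 = -f/9 - f²/9)
U(E) = 14*√E (U(E) = (-2 + (-8)² + 6*(-8))*√E = (-2 + 64 - 48)*√E = 14*√E)
U(S(1)) - ((-818 + k(2)) - B) = 14*√11 - ((-818 - ⅑*2*(1 + 2)) - 1*(-688)) = 14*√11 - ((-818 - ⅑*2*3) + 688) = 14*√11 - ((-818 - ⅔) + 688) = 14*√11 - (-2456/3 + 688) = 14*√11 - 1*(-392/3) = 14*√11 + 392/3 = 392/3 + 14*√11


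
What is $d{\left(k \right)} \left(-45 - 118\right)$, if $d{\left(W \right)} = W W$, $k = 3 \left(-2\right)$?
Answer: $-5868$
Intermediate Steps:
$k = -6$
$d{\left(W \right)} = W^{2}$
$d{\left(k \right)} \left(-45 - 118\right) = \left(-6\right)^{2} \left(-45 - 118\right) = 36 \left(-163\right) = -5868$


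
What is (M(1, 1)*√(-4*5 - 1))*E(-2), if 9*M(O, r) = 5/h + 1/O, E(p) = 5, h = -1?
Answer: -20*I*√21/9 ≈ -10.184*I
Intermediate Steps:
M(O, r) = -5/9 + 1/(9*O) (M(O, r) = (5/(-1) + 1/O)/9 = (5*(-1) + 1/O)/9 = (-5 + 1/O)/9 = -5/9 + 1/(9*O))
(M(1, 1)*√(-4*5 - 1))*E(-2) = (((⅑)*(1 - 5*1)/1)*√(-4*5 - 1))*5 = (((⅑)*1*(1 - 5))*√(-20 - 1))*5 = (((⅑)*1*(-4))*√(-21))*5 = -4*I*√21/9*5 = -20*I*√21/9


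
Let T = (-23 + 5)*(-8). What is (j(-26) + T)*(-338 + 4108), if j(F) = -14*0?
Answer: 542880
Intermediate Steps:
j(F) = 0
T = 144 (T = -18*(-8) = 144)
(j(-26) + T)*(-338 + 4108) = (0 + 144)*(-338 + 4108) = 144*3770 = 542880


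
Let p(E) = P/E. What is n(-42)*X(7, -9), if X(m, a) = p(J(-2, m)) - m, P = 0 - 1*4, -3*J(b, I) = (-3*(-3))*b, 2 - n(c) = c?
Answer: -1012/3 ≈ -337.33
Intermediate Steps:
n(c) = 2 - c
J(b, I) = -3*b (J(b, I) = -(-3*(-3))*b/3 = -3*b)
P = -4 (P = 0 - 4 = -4)
p(E) = -4/E
X(m, a) = -⅔ - m (X(m, a) = -4/((-3*(-2))) - m = -4/6 - m = -4*⅙ - m = -⅔ - m)
n(-42)*X(7, -9) = (2 - 1*(-42))*(-⅔ - 1*7) = (2 + 42)*(-⅔ - 7) = 44*(-23/3) = -1012/3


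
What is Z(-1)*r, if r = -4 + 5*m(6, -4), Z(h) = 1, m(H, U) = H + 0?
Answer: 26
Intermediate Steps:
m(H, U) = H
r = 26 (r = -4 + 5*6 = -4 + 30 = 26)
Z(-1)*r = 1*26 = 26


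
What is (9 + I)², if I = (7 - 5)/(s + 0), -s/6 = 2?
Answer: 2809/36 ≈ 78.028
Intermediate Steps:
s = -12 (s = -6*2 = -12)
I = -⅙ (I = (7 - 5)/(-12 + 0) = 2/(-12) = 2*(-1/12) = -⅙ ≈ -0.16667)
(9 + I)² = (9 - ⅙)² = (53/6)² = 2809/36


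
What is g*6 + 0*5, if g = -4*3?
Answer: -72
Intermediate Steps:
g = -12
g*6 + 0*5 = -12*6 + 0*5 = -72 + 0 = -72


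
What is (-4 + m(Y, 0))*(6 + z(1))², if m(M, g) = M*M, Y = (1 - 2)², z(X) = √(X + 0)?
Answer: -147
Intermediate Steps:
z(X) = √X
Y = 1 (Y = (-1)² = 1)
m(M, g) = M²
(-4 + m(Y, 0))*(6 + z(1))² = (-4 + 1²)*(6 + √1)² = (-4 + 1)*(6 + 1)² = -3*7² = -3*49 = -147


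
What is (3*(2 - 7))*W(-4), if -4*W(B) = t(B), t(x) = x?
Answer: -15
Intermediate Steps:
W(B) = -B/4
(3*(2 - 7))*W(-4) = (3*(2 - 7))*(-¼*(-4)) = (3*(-5))*1 = -15*1 = -15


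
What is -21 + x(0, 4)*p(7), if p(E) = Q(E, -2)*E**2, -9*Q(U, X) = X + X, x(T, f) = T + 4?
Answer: 595/9 ≈ 66.111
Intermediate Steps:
x(T, f) = 4 + T
Q(U, X) = -2*X/9 (Q(U, X) = -(X + X)/9 = -2*X/9)
p(E) = 4*E**2/9 (p(E) = (-2/9*(-2))*E**2 = 4*E**2/9)
-21 + x(0, 4)*p(7) = -21 + (4 + 0)*((4/9)*7**2) = -21 + 4*((4/9)*49) = -21 + 4*(196/9) = -21 + 784/9 = 595/9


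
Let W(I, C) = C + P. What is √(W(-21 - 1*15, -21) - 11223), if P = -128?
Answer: 2*I*√2843 ≈ 106.64*I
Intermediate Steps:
W(I, C) = -128 + C (W(I, C) = C - 128 = -128 + C)
√(W(-21 - 1*15, -21) - 11223) = √((-128 - 21) - 11223) = √(-149 - 11223) = √(-11372) = 2*I*√2843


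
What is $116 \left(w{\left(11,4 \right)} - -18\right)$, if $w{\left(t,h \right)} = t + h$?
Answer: $3828$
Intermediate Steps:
$w{\left(t,h \right)} = h + t$
$116 \left(w{\left(11,4 \right)} - -18\right) = 116 \left(\left(4 + 11\right) - -18\right) = 116 \left(15 + 18\right) = 116 \cdot 33 = 3828$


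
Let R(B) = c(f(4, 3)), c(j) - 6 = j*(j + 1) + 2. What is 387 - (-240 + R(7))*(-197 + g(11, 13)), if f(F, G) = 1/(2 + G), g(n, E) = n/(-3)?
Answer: -3458963/75 ≈ -46120.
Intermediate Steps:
g(n, E) = -n/3 (g(n, E) = n*(-⅓) = -n/3)
c(j) = 8 + j*(1 + j) (c(j) = 6 + (j*(j + 1) + 2) = 6 + (j*(1 + j) + 2) = 6 + (2 + j*(1 + j)) = 8 + j*(1 + j))
R(B) = 206/25 (R(B) = 8 + 1/(2 + 3) + (1/(2 + 3))² = 8 + 1/5 + (1/5)² = 8 + ⅕ + (⅕)² = 8 + ⅕ + 1/25 = 206/25)
387 - (-240 + R(7))*(-197 + g(11, 13)) = 387 - (-240 + 206/25)*(-197 - ⅓*11) = 387 - (-5794)*(-197 - 11/3)/25 = 387 - (-5794)*(-602)/(25*3) = 387 - 1*3487988/75 = 387 - 3487988/75 = -3458963/75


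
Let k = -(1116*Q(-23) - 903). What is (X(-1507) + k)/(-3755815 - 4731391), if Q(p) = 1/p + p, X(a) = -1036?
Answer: -588421/195205738 ≈ -0.0030144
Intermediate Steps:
Q(p) = p + 1/p (Q(p) = 1/p + p = p + 1/p)
k = 612249/23 (k = -(1116*(-23 + 1/(-23)) - 903) = -(1116*(-23 - 1/23) - 903) = -(1116*(-530/23) - 903) = -(-591480/23 - 903) = -1*(-612249/23) = 612249/23 ≈ 26620.)
(X(-1507) + k)/(-3755815 - 4731391) = (-1036 + 612249/23)/(-3755815 - 4731391) = (588421/23)/(-8487206) = (588421/23)*(-1/8487206) = -588421/195205738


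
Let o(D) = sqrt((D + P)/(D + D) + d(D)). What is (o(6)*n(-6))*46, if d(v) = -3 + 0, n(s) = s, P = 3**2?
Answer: -138*I*sqrt(7) ≈ -365.11*I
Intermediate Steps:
P = 9
d(v) = -3
o(D) = sqrt(-3 + (9 + D)/(2*D)) (o(D) = sqrt((D + 9)/(D + D) - 3) = sqrt((9 + D)/((2*D)) - 3) = sqrt((9 + D)*(1/(2*D)) - 3) = sqrt((9 + D)/(2*D) - 3) = sqrt(-3 + (9 + D)/(2*D)))
(o(6)*n(-6))*46 = ((sqrt(-10 + 18/6)/2)*(-6))*46 = ((sqrt(-10 + 18*(1/6))/2)*(-6))*46 = ((sqrt(-10 + 3)/2)*(-6))*46 = ((sqrt(-7)/2)*(-6))*46 = (((I*sqrt(7))/2)*(-6))*46 = ((I*sqrt(7)/2)*(-6))*46 = -3*I*sqrt(7)*46 = -138*I*sqrt(7)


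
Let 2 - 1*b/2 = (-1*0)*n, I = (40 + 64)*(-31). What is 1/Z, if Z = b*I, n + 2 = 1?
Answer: -1/12896 ≈ -7.7543e-5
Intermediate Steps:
n = -1 (n = -2 + 1 = -1)
I = -3224 (I = 104*(-31) = -3224)
b = 4 (b = 4 - 2*(-1*0)*(-1) = 4 - 0*(-1) = 4 - 2*0 = 4 + 0 = 4)
Z = -12896 (Z = 4*(-3224) = -12896)
1/Z = 1/(-12896) = -1/12896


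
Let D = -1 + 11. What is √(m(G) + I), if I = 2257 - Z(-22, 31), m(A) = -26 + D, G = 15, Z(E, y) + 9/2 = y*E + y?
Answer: √11586/2 ≈ 53.819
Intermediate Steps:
D = 10
Z(E, y) = -9/2 + y + E*y (Z(E, y) = -9/2 + (y*E + y) = -9/2 + (E*y + y) = -9/2 + (y + E*y) = -9/2 + y + E*y)
m(A) = -16 (m(A) = -26 + 10 = -16)
I = 5825/2 (I = 2257 - (-9/2 + 31 - 22*31) = 2257 - (-9/2 + 31 - 682) = 2257 - 1*(-1311/2) = 2257 + 1311/2 = 5825/2 ≈ 2912.5)
√(m(G) + I) = √(-16 + 5825/2) = √(5793/2) = √11586/2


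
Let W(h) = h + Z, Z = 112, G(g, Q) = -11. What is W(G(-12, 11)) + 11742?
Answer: 11843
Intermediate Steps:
W(h) = 112 + h (W(h) = h + 112 = 112 + h)
W(G(-12, 11)) + 11742 = (112 - 11) + 11742 = 101 + 11742 = 11843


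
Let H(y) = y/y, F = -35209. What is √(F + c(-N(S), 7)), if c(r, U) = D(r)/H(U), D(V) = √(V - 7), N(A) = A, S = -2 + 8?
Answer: √(-35209 + I*√13) ≈ 0.0096 + 187.64*I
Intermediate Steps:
S = 6
H(y) = 1
D(V) = √(-7 + V)
c(r, U) = √(-7 + r) (c(r, U) = √(-7 + r)/1 = √(-7 + r)*1 = √(-7 + r))
√(F + c(-N(S), 7)) = √(-35209 + √(-7 - 1*6)) = √(-35209 + √(-7 - 6)) = √(-35209 + √(-13)) = √(-35209 + I*√13)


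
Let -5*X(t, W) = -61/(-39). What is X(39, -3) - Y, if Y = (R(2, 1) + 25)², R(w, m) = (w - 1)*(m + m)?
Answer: -142216/195 ≈ -729.31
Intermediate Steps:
R(w, m) = 2*m*(-1 + w) (R(w, m) = (-1 + w)*(2*m) = 2*m*(-1 + w))
X(t, W) = -61/195 (X(t, W) = -(-61)/(5*(-39)) = -(-61)*(-1)/(5*39) = -⅕*61/39 = -61/195)
Y = 729 (Y = (2*1*(-1 + 2) + 25)² = (2*1*1 + 25)² = (2 + 25)² = 27² = 729)
X(39, -3) - Y = -61/195 - 1*729 = -61/195 - 729 = -142216/195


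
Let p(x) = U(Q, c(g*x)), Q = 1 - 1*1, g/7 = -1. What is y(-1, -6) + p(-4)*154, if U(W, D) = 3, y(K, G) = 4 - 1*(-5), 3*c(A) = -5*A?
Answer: 471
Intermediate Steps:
g = -7 (g = 7*(-1) = -7)
c(A) = -5*A/3 (c(A) = (-5*A)/3 = -5*A/3)
Q = 0 (Q = 1 - 1 = 0)
y(K, G) = 9 (y(K, G) = 4 + 5 = 9)
p(x) = 3
y(-1, -6) + p(-4)*154 = 9 + 3*154 = 9 + 462 = 471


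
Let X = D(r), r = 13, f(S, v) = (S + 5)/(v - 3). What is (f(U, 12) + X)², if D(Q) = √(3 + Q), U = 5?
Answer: 2116/81 ≈ 26.123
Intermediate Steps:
f(S, v) = (5 + S)/(-3 + v)
X = 4 (X = √(3 + 13) = √16 = 4)
(f(U, 12) + X)² = ((5 + 5)/(-3 + 12) + 4)² = (10/9 + 4)² = (46/9)² = 2116/81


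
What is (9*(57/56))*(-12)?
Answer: -1539/14 ≈ -109.93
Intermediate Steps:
(9*(57/56))*(-12) = (513/56)*(-12) = -1539/14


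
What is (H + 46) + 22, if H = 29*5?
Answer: 213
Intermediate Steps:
H = 145
(H + 46) + 22 = (145 + 46) + 22 = 191 + 22 = 213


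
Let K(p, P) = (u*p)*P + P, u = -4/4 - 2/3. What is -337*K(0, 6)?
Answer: -2022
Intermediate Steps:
u = -5/3 (u = -4*¼ - 2*⅓ = -1 - ⅔ = -5/3 ≈ -1.6667)
K(p, P) = P - 5*P*p/3 (K(p, P) = (-5*p/3)*P + P = -5*P*p/3 + P = P - 5*P*p/3)
-337*K(0, 6) = -337*6*(3 - 5*0)/3 = -337*6*(3 + 0)/3 = -337*6*3/3 = -337*6 = -2022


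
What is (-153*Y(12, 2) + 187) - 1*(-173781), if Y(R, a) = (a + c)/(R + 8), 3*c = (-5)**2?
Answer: 3477779/20 ≈ 1.7389e+5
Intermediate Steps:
c = 25/3 (c = (1/3)*(-5)**2 = (1/3)*25 = 25/3 ≈ 8.3333)
Y(R, a) = (25/3 + a)/(8 + R) (Y(R, a) = (a + 25/3)/(R + 8) = (25/3 + a)/(8 + R))
(-153*Y(12, 2) + 187) - 1*(-173781) = (-153*(25/3 + 2)/(8 + 12) + 187) - 1*(-173781) = (-153*31/(20*3) + 187) + 173781 = (-153*31/60 + 187) + 173781 = (-1581/20 + 187) + 173781 = 2159/20 + 173781 = 3477779/20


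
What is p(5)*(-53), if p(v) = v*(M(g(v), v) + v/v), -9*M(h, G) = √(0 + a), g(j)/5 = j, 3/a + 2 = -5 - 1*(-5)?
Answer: -265 + 265*I*√6/18 ≈ -265.0 + 36.062*I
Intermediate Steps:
a = -3/2 (a = 3/(-2 + (-5 - 1*(-5))) = 3/(-2 + (-5 + 5)) = 3/(-2 + 0) = 3/(-2) = 3*(-½) = -3/2 ≈ -1.5000)
g(j) = 5*j
M(h, G) = -I*√6/18 (M(h, G) = -√(0 - 3/2)/9 = -I*√6/18)
p(v) = v*(1 - I*√6/18) (p(v) = v*(-I*√6/18 + v/v) = v*(-I*√6/18 + 1) = v*(1 - I*√6/18))
p(5)*(-53) = ((1/18)*5*(18 - I*√6))*(-53) = (5 - 5*I*√6/18)*(-53) = -265 + 265*I*√6/18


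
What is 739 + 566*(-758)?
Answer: -428289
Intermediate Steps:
739 + 566*(-758) = 739 - 429028 = -428289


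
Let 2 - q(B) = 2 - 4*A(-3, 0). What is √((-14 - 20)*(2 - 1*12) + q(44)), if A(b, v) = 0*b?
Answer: 2*√85 ≈ 18.439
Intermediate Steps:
A(b, v) = 0
q(B) = 0 (q(B) = 2 - (2 - 4*0) = 2 - (2 + 0) = 2 - 1*2 = 2 - 2 = 0)
√((-14 - 20)*(2 - 1*12) + q(44)) = √((-14 - 20)*(2 - 1*12) + 0) = √(-34*(2 - 12) + 0) = √(-34*(-10) + 0) = √(340 + 0) = √340 = 2*√85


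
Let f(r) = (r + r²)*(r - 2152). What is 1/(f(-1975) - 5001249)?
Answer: -1/16094729799 ≈ -6.2132e-11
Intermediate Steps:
f(r) = (-2152 + r)*(r + r²) (f(r) = (r + r²)*(-2152 + r) = (-2152 + r)*(r + r²))
1/(f(-1975) - 5001249) = 1/(-1975*(-2152 + (-1975)² - 2151*(-1975)) - 5001249) = 1/(-1975*(-2152 + 3900625 + 4248225) - 5001249) = 1/(-1975*8146698 - 5001249) = 1/(-16089728550 - 5001249) = 1/(-16094729799) = -1/16094729799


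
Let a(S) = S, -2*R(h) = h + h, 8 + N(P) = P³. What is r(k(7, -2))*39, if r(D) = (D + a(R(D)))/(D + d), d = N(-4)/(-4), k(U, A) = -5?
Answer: 0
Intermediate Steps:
N(P) = -8 + P³
R(h) = -h (R(h) = -(h + h)/2 = -h)
d = 18 (d = (-8 + (-4)³)/(-4) = (-8 - 64)*(-¼) = -72*(-¼) = 18)
r(D) = 0 (r(D) = (D - D)/(D + 18) = 0/(18 + D) = 0)
r(k(7, -2))*39 = 0*39 = 0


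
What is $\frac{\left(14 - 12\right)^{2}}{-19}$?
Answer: $- \frac{4}{19} \approx -0.21053$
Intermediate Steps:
$\frac{\left(14 - 12\right)^{2}}{-19} = 2^{2} \left(- \frac{1}{19}\right) = 4 \left(- \frac{1}{19}\right) = - \frac{4}{19}$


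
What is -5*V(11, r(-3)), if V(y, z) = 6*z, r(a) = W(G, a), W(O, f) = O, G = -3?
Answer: 90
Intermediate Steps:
r(a) = -3
-5*V(11, r(-3)) = -30*(-3) = -5*(-18) = 90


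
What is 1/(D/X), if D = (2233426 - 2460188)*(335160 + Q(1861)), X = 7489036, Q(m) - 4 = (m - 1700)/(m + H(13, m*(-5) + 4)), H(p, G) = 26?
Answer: -7065905466/71708338290649 ≈ -9.8537e-5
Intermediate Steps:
Q(m) = 4 + (-1700 + m)/(26 + m) (Q(m) = 4 + (m - 1700)/(m + 26) = 4 + (-1700 + m)/(26 + m))
D = -143416676581298/1887 (D = (2233426 - 2460188)*(335160 + (-1596 + 5*1861)/(26 + 1861)) = -226762*(335160 + (-1596 + 9305)/1887) = -226762*(335160 + (1/1887)*7709) = -226762*(335160 + 7709/1887) = -226762*632454629/1887 = -143416676581298/1887 ≈ -7.6002e+10)
1/(D/X) = 1/(-143416676581298/1887/7489036) = 1/(-143416676581298/1887*1/7489036) = 1/(-71708338290649/7065905466) = -7065905466/71708338290649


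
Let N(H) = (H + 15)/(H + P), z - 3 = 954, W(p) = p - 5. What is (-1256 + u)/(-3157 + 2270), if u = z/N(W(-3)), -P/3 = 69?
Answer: 214547/6209 ≈ 34.554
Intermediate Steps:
W(p) = -5 + p
z = 957 (z = 3 + 954 = 957)
P = -207 (P = -3*69 = -207)
N(H) = (15 + H)/(-207 + H) (N(H) = (H + 15)/(H - 207) = (15 + H)/(-207 + H))
u = -205755/7 (u = 957/(((15 + (-5 - 3))/(-207 + (-5 - 3)))) = 957/(((15 - 8)/(-207 - 8))) = 957/((7/(-215))) = 957/((-1/215*7)) = 957/(-7/215) = 957*(-215/7) = -205755/7 ≈ -29394.)
(-1256 + u)/(-3157 + 2270) = (-1256 - 205755/7)/(-3157 + 2270) = -214547/7/(-887) = -214547/7*(-1/887) = 214547/6209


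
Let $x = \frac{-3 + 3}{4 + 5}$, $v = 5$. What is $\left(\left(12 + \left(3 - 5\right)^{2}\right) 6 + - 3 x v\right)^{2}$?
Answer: $9216$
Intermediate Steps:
$x = 0$ ($x = \frac{0}{9} = 0 \cdot \frac{1}{9} = 0$)
$\left(\left(12 + \left(3 - 5\right)^{2}\right) 6 + - 3 x v\right)^{2} = \left(\left(12 + \left(3 - 5\right)^{2}\right) 6 + \left(-3\right) 0 \cdot 5\right)^{2} = \left(\left(12 + \left(-2\right)^{2}\right) 6 + 0 \cdot 5\right)^{2} = \left(\left(12 + 4\right) 6 + 0\right)^{2} = \left(16 \cdot 6 + 0\right)^{2} = \left(96 + 0\right)^{2} = 96^{2} = 9216$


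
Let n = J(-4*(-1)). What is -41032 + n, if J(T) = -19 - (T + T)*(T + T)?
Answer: -41115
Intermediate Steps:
J(T) = -19 - 4*T² (J(T) = -19 - 2*T*2*T = -19 - 4*T²)
n = -83 (n = -19 - 4*(-4*(-1))² = -19 - 4*4² = -19 - 4*16 = -19 - 64 = -83)
-41032 + n = -41032 - 83 = -41115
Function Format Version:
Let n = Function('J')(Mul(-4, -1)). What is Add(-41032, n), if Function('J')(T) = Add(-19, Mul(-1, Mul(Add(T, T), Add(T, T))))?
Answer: -41115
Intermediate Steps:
Function('J')(T) = Add(-19, Mul(-4, Pow(T, 2))) (Function('J')(T) = Add(-19, Mul(-1, Mul(Mul(2, T), Mul(2, T)))) = Add(-19, Mul(-1, Mul(4, Pow(T, 2)))) = Add(-19, Mul(-4, Pow(T, 2))))
n = -83 (n = Add(-19, Mul(-4, Pow(Mul(-4, -1), 2))) = Add(-19, Mul(-4, Pow(4, 2))) = Add(-19, Mul(-4, 16)) = Add(-19, -64) = -83)
Add(-41032, n) = Add(-41032, -83) = -41115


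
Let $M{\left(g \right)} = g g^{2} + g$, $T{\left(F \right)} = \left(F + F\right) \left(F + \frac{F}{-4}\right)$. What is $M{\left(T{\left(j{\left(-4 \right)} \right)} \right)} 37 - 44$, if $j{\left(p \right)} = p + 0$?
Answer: $512332$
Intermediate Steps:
$j{\left(p \right)} = p$
$T{\left(F \right)} = \frac{3 F^{2}}{2}$ ($T{\left(F \right)} = 2 F \left(F + F \left(- \frac{1}{4}\right)\right) = 2 F \left(F - \frac{F}{4}\right) = 2 F \frac{3 F}{4} = \frac{3 F^{2}}{2}$)
$M{\left(g \right)} = g + g^{3}$ ($M{\left(g \right)} = g^{3} + g = g + g^{3}$)
$M{\left(T{\left(j{\left(-4 \right)} \right)} \right)} 37 - 44 = \left(\frac{3 \left(-4\right)^{2}}{2} + \left(\frac{3 \left(-4\right)^{2}}{2}\right)^{3}\right) 37 - 44 = \left(\frac{3}{2} \cdot 16 + \left(\frac{3}{2} \cdot 16\right)^{3}\right) 37 - 44 = \left(24 + 24^{3}\right) 37 - 44 = \left(24 + 13824\right) 37 - 44 = 13848 \cdot 37 - 44 = 512376 - 44 = 512332$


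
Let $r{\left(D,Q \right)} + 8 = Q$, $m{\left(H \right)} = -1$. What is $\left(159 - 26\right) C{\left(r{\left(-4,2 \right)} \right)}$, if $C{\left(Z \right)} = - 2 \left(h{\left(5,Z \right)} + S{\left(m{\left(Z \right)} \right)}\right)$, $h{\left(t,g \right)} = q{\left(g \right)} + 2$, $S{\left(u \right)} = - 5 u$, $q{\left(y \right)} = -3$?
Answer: $-1064$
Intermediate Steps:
$r{\left(D,Q \right)} = -8 + Q$
$h{\left(t,g \right)} = -1$ ($h{\left(t,g \right)} = -3 + 2 = -1$)
$C{\left(Z \right)} = -8$ ($C{\left(Z \right)} = - 2 \left(-1 - -5\right) = - 2 \left(-1 + 5\right) = \left(-2\right) 4 = -8$)
$\left(159 - 26\right) C{\left(r{\left(-4,2 \right)} \right)} = \left(159 - 26\right) \left(-8\right) = 133 \left(-8\right) = -1064$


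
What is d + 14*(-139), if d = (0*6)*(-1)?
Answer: -1946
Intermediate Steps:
d = 0 (d = 0*(-1) = 0)
d + 14*(-139) = 0 + 14*(-139) = 0 - 1946 = -1946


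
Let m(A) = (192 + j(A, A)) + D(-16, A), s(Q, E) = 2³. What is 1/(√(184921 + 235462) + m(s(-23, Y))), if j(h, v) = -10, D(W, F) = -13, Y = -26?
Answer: -169/391822 + √420383/391822 ≈ 0.0012234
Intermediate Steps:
s(Q, E) = 8
m(A) = 169 (m(A) = (192 - 10) - 13 = 182 - 13 = 169)
1/(√(184921 + 235462) + m(s(-23, Y))) = 1/(√(184921 + 235462) + 169) = 1/(√420383 + 169) = 1/(169 + √420383)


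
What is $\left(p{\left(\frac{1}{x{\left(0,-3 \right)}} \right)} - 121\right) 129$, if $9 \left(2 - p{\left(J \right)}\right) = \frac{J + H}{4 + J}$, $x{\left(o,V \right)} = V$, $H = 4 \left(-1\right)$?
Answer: $- \frac{506024}{33} \approx -15334.0$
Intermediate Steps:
$H = -4$
$p{\left(J \right)} = 2 - \frac{-4 + J}{9 \left(4 + J\right)}$ ($p{\left(J \right)} = 2 - \frac{\left(J - 4\right) \frac{1}{4 + J}}{9} = 2 - \frac{\left(-4 + J\right) \frac{1}{4 + J}}{9} = 2 - \frac{\frac{1}{4 + J} \left(-4 + J\right)}{9} = 2 - \frac{-4 + J}{9 \left(4 + J\right)}$)
$\left(p{\left(\frac{1}{x{\left(0,-3 \right)}} \right)} - 121\right) 129 = \left(\frac{76 + \frac{17}{-3}}{9 \left(4 + \frac{1}{-3}\right)} - 121\right) 129 = \left(\frac{76 + 17 \left(- \frac{1}{3}\right)}{9 \left(4 - \frac{1}{3}\right)} - 121\right) 129 = \left(\frac{76 - \frac{17}{3}}{9 \cdot \frac{11}{3}} - 121\right) 129 = \left(\frac{1}{9} \cdot \frac{3}{11} \cdot \frac{211}{3} - 121\right) 129 = \left(\frac{211}{99} - 121\right) 129 = \left(- \frac{11768}{99}\right) 129 = - \frac{506024}{33}$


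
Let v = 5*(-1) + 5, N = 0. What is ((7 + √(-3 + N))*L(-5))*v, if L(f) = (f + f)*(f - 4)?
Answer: 0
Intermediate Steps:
L(f) = 2*f*(-4 + f) (L(f) = (2*f)*(-4 + f) = 2*f*(-4 + f))
v = 0 (v = -5 + 5 = 0)
((7 + √(-3 + N))*L(-5))*v = ((7 + √(-3 + 0))*(2*(-5)*(-4 - 5)))*0 = ((7 + √(-3))*(2*(-5)*(-9)))*0 = ((7 + I*√3)*90)*0 = (630 + 90*I*√3)*0 = 0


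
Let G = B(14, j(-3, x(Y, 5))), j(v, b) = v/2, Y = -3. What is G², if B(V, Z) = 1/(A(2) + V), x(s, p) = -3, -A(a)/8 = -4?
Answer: 1/2116 ≈ 0.00047259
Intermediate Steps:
A(a) = 32 (A(a) = -8*(-4) = 32)
j(v, b) = v/2 (j(v, b) = v*(½) = v/2)
B(V, Z) = 1/(32 + V)
G = 1/46 (G = 1/(32 + 14) = 1/46 ≈ 0.021739)
G² = (1/46)² = 1/2116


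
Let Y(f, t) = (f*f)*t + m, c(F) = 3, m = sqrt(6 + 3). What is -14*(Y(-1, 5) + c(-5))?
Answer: -154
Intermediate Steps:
m = 3 (m = sqrt(9) = 3)
Y(f, t) = 3 + t*f**2 (Y(f, t) = (f*f)*t + 3 = f**2*t + 3 = t*f**2 + 3 = 3 + t*f**2)
-14*(Y(-1, 5) + c(-5)) = -14*((3 + 5*(-1)**2) + 3) = -14*((3 + 5*1) + 3) = -14*((3 + 5) + 3) = -14*(8 + 3) = -14*11 = -154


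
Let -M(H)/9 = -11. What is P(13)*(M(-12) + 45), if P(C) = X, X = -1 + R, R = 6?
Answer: 720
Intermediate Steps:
M(H) = 99 (M(H) = -9*(-11) = 99)
X = 5 (X = -1 + 6 = 5)
P(C) = 5
P(13)*(M(-12) + 45) = 5*(99 + 45) = 5*144 = 720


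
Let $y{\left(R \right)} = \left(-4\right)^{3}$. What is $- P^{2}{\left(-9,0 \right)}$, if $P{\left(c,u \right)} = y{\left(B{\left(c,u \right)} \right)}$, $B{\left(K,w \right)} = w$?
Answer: $-4096$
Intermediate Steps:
$y{\left(R \right)} = -64$
$P{\left(c,u \right)} = -64$
$- P^{2}{\left(-9,0 \right)} = - \left(-64\right)^{2} = \left(-1\right) 4096 = -4096$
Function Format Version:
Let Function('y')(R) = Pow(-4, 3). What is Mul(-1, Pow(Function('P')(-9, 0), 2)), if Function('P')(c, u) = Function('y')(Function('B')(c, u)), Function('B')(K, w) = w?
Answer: -4096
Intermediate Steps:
Function('y')(R) = -64
Function('P')(c, u) = -64
Mul(-1, Pow(Function('P')(-9, 0), 2)) = Mul(-1, Pow(-64, 2)) = Mul(-1, 4096) = -4096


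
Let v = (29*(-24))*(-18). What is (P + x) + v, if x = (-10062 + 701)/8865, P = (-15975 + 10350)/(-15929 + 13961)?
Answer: 72866313379/5815440 ≈ 12530.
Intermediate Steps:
P = 1875/656 (P = -5625/(-1968) = -5625*(-1/1968) = 1875/656 ≈ 2.8582)
v = 12528 (v = -696*(-18) = 12528)
x = -9361/8865 (x = -9361*1/8865 = -9361/8865 ≈ -1.0560)
(P + x) + v = (1875/656 - 9361/8865) + 12528 = 10481059/5815440 + 12528 = 72866313379/5815440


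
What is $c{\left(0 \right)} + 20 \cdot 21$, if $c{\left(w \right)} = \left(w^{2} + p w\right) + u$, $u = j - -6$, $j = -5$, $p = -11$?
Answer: $421$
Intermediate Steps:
$u = 1$ ($u = -5 - -6 = -5 + 6 = 1$)
$c{\left(w \right)} = 1 + w^{2} - 11 w$ ($c{\left(w \right)} = \left(w^{2} - 11 w\right) + 1 = 1 + w^{2} - 11 w$)
$c{\left(0 \right)} + 20 \cdot 21 = \left(1 + 0^{2} - 0\right) + 20 \cdot 21 = \left(1 + 0 + 0\right) + 420 = 1 + 420 = 421$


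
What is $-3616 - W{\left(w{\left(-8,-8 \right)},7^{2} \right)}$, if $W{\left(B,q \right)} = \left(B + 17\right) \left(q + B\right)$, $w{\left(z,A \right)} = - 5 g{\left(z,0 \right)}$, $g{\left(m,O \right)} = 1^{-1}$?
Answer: $-4144$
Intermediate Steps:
$g{\left(m,O \right)} = 1$
$w{\left(z,A \right)} = -5$ ($w{\left(z,A \right)} = \left(-5\right) 1 = -5$)
$W{\left(B,q \right)} = \left(17 + B\right) \left(B + q\right)$
$-3616 - W{\left(w{\left(-8,-8 \right)},7^{2} \right)} = -3616 - \left(\left(-5\right)^{2} + 17 \left(-5\right) + 17 \cdot 7^{2} - 5 \cdot 7^{2}\right) = -3616 - \left(25 - 85 + 17 \cdot 49 - 245\right) = -3616 - \left(25 - 85 + 833 - 245\right) = -3616 - 528 = -4144$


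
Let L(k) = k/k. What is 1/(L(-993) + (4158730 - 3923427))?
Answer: 1/235304 ≈ 4.2498e-6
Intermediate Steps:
L(k) = 1
1/(L(-993) + (4158730 - 3923427)) = 1/(1 + (4158730 - 3923427)) = 1/(1 + 235303) = 1/235304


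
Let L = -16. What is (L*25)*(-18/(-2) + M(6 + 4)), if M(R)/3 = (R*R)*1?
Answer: -123600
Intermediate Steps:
M(R) = 3*R**2 (M(R) = 3*((R*R)*1) = 3*(R**2*1) = 3*R**2)
(L*25)*(-18/(-2) + M(6 + 4)) = (-16*25)*(-18/(-2) + 3*(6 + 4)**2) = -400*(-18*(-1)/2 + 3*10**2) = -400*(-3*(-3) + 3*100) = -400*(9 + 300) = -400*309 = -123600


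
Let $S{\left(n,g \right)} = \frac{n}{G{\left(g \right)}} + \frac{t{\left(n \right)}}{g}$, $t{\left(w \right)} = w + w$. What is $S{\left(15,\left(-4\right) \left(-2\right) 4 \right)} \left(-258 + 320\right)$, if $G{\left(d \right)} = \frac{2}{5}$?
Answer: $\frac{19065}{8} \approx 2383.1$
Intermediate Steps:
$t{\left(w \right)} = 2 w$
$G{\left(d \right)} = \frac{2}{5}$ ($G{\left(d \right)} = 2 \cdot \frac{1}{5} = \frac{2}{5}$)
$S{\left(n,g \right)} = \frac{5 n}{2} + \frac{2 n}{g}$ ($S{\left(n,g \right)} = \frac{n}{\frac{2}{5}} + \frac{2 n}{g} = n \frac{5}{2} + \frac{2 n}{g} = \frac{5 n}{2} + \frac{2 n}{g}$)
$S{\left(15,\left(-4\right) \left(-2\right) 4 \right)} \left(-258 + 320\right) = \frac{1}{2} \cdot 15 \frac{1}{\left(-4\right) \left(-2\right) 4} \left(4 + 5 \left(-4\right) \left(-2\right) 4\right) \left(-258 + 320\right) = \frac{1}{2} \cdot 15 \frac{1}{8 \cdot 4} \left(4 + 5 \cdot 8 \cdot 4\right) 62 = \frac{1}{2} \cdot 15 \cdot \frac{1}{32} \left(4 + 5 \cdot 32\right) 62 = \frac{1}{2} \cdot 15 \cdot \frac{1}{32} \left(4 + 160\right) 62 = \frac{1}{2} \cdot 15 \cdot \frac{1}{32} \cdot 164 \cdot 62 = \frac{615}{16} \cdot 62 = \frac{19065}{8}$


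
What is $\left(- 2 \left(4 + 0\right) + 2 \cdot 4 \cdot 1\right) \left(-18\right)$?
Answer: $0$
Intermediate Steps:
$\left(- 2 \left(4 + 0\right) + 2 \cdot 4 \cdot 1\right) \left(-18\right) = \left(\left(-2\right) 4 + 8 \cdot 1\right) \left(-18\right) = \left(-8 + 8\right) \left(-18\right) = 0 \left(-18\right) = 0$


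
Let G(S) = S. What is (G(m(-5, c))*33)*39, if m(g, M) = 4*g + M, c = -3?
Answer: -29601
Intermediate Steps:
m(g, M) = M + 4*g
(G(m(-5, c))*33)*39 = ((-3 + 4*(-5))*33)*39 = ((-3 - 20)*33)*39 = -23*33*39 = -759*39 = -29601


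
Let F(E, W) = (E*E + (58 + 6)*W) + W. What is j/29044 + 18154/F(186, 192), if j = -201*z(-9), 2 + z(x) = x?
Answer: 157837453/341818836 ≈ 0.46176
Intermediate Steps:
z(x) = -2 + x
F(E, W) = E² + 65*W (F(E, W) = (E² + 64*W) + W = E² + 65*W)
j = 2211 (j = -201*(-2 - 9) = -201*(-11) = 2211)
j/29044 + 18154/F(186, 192) = 2211/29044 + 18154/(186² + 65*192) = 2211*(1/29044) + 18154/(34596 + 12480) = 2211/29044 + 18154/47076 = 2211/29044 + 18154*(1/47076) = 2211/29044 + 9077/23538 = 157837453/341818836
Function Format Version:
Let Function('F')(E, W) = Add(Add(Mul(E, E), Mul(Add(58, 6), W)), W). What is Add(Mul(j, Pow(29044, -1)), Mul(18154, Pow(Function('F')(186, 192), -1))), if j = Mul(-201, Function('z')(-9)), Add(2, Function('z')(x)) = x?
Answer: Rational(157837453, 341818836) ≈ 0.46176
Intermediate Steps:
Function('z')(x) = Add(-2, x)
Function('F')(E, W) = Add(Pow(E, 2), Mul(65, W)) (Function('F')(E, W) = Add(Add(Pow(E, 2), Mul(64, W)), W) = Add(Pow(E, 2), Mul(65, W)))
j = 2211 (j = Mul(-201, Add(-2, -9)) = Mul(-201, -11) = 2211)
Add(Mul(j, Pow(29044, -1)), Mul(18154, Pow(Function('F')(186, 192), -1))) = Add(Mul(2211, Pow(29044, -1)), Mul(18154, Pow(Add(Pow(186, 2), Mul(65, 192)), -1))) = Add(Mul(2211, Rational(1, 29044)), Mul(18154, Pow(Add(34596, 12480), -1))) = Add(Rational(2211, 29044), Mul(18154, Pow(47076, -1))) = Add(Rational(2211, 29044), Mul(18154, Rational(1, 47076))) = Add(Rational(2211, 29044), Rational(9077, 23538)) = Rational(157837453, 341818836)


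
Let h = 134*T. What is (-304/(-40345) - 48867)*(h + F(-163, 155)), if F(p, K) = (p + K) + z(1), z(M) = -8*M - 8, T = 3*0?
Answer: 47316931464/40345 ≈ 1.1728e+6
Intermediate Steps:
T = 0
z(M) = -8 - 8*M
h = 0 (h = 134*0 = 0)
F(p, K) = -16 + K + p (F(p, K) = (p + K) + (-8 - 8*1) = (K + p) + (-8 - 8) = (K + p) - 16 = -16 + K + p)
(-304/(-40345) - 48867)*(h + F(-163, 155)) = (-304/(-40345) - 48867)*(0 + (-16 + 155 - 163)) = (-304*(-1/40345) - 48867)*(0 - 24) = (304/40345 - 48867)*(-24) = -1971538811/40345*(-24) = 47316931464/40345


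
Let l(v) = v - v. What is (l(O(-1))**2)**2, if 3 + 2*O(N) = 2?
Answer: 0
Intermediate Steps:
O(N) = -1/2 (O(N) = -3/2 + (1/2)*2 = -3/2 + 1 = -1/2)
l(v) = 0
(l(O(-1))**2)**2 = (0**2)**2 = 0**2 = 0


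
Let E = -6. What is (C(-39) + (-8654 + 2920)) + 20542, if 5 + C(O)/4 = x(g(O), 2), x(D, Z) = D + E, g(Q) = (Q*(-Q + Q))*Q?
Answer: 14764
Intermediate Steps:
g(Q) = 0 (g(Q) = (Q*0)*Q = 0*Q = 0)
x(D, Z) = -6 + D (x(D, Z) = D - 6 = -6 + D)
C(O) = -44 (C(O) = -20 + 4*(-6 + 0) = -20 + 4*(-6) = -20 - 24 = -44)
(C(-39) + (-8654 + 2920)) + 20542 = (-44 + (-8654 + 2920)) + 20542 = (-44 - 5734) + 20542 = -5778 + 20542 = 14764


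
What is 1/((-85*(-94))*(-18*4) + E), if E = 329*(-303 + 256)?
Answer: -1/590743 ≈ -1.6928e-6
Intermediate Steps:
E = -15463 (E = 329*(-47) = -15463)
1/((-85*(-94))*(-18*4) + E) = 1/((-85*(-94))*(-18*4) - 15463) = 1/(7990*(-72) - 15463) = 1/(-575280 - 15463) = 1/(-590743) = -1/590743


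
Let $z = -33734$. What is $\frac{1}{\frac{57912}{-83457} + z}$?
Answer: $- \frac{27819}{938465450} \approx -2.9643 \cdot 10^{-5}$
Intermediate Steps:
$\frac{1}{\frac{57912}{-83457} + z} = \frac{1}{\frac{57912}{-83457} - 33734} = \frac{1}{57912 \left(- \frac{1}{83457}\right) - 33734} = \frac{1}{- \frac{19304}{27819} - 33734} = \frac{1}{- \frac{938465450}{27819}} = - \frac{27819}{938465450}$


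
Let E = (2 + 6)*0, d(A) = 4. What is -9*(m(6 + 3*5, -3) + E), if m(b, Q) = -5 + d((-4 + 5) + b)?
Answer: 9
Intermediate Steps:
m(b, Q) = -1 (m(b, Q) = -5 + 4 = -1)
E = 0 (E = 8*0 = 0)
-9*(m(6 + 3*5, -3) + E) = -9*(-1 + 0) = -9*(-1) = 9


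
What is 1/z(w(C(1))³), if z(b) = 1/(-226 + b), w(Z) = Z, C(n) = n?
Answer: -225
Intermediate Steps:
1/z(w(C(1))³) = 1/(1/(-226 + 1³)) = 1/(1/(-226 + 1)) = 1/(1/(-225)) = 1/(-1/225) = -225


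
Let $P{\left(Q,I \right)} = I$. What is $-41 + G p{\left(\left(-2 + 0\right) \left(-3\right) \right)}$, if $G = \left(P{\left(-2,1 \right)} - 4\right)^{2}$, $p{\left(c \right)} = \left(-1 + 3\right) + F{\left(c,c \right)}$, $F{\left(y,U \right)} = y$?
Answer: $31$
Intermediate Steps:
$p{\left(c \right)} = 2 + c$ ($p{\left(c \right)} = \left(-1 + 3\right) + c = 2 + c$)
$G = 9$ ($G = \left(1 - 4\right)^{2} = \left(-3\right)^{2} = 9$)
$-41 + G p{\left(\left(-2 + 0\right) \left(-3\right) \right)} = -41 + 9 \left(2 + \left(-2 + 0\right) \left(-3\right)\right) = -41 + 9 \left(2 - -6\right) = -41 + 9 \left(2 + 6\right) = -41 + 9 \cdot 8 = -41 + 72 = 31$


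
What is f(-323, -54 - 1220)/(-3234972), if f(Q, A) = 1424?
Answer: -4/9087 ≈ -0.00044019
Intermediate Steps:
f(-323, -54 - 1220)/(-3234972) = 1424/(-3234972) = 1424*(-1/3234972) = -4/9087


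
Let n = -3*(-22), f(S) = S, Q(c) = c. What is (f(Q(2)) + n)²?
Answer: 4624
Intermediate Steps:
n = 66
(f(Q(2)) + n)² = (2 + 66)² = 68² = 4624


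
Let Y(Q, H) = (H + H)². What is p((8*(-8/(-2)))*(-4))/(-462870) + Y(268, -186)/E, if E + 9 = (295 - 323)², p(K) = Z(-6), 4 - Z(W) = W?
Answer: 206625143/1157175 ≈ 178.56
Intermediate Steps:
Z(W) = 4 - W
Y(Q, H) = 4*H² (Y(Q, H) = (2*H)² = 4*H²)
p(K) = 10 (p(K) = 4 - 1*(-6) = 4 + 6 = 10)
E = 775 (E = -9 + (295 - 323)² = -9 + (-28)² = -9 + 784 = 775)
p((8*(-8/(-2)))*(-4))/(-462870) + Y(268, -186)/E = 10/(-462870) + (4*(-186)²)/775 = 10*(-1/462870) + (4*34596)*(1/775) = -1/46287 + 138384*(1/775) = -1/46287 + 4464/25 = 206625143/1157175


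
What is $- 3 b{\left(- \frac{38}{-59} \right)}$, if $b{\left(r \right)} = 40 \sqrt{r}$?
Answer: $- \frac{120 \sqrt{2242}}{59} \approx -96.305$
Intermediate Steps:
$- 3 b{\left(- \frac{38}{-59} \right)} = - 3 \cdot 40 \sqrt{- \frac{38}{-59}} = - 3 \cdot 40 \sqrt{\left(-38\right) \left(- \frac{1}{59}\right)} = - 3 \cdot 40 \sqrt{\frac{38}{59}} = - 3 \cdot 40 \frac{\sqrt{2242}}{59} = - 3 \frac{40 \sqrt{2242}}{59} = - \frac{120 \sqrt{2242}}{59}$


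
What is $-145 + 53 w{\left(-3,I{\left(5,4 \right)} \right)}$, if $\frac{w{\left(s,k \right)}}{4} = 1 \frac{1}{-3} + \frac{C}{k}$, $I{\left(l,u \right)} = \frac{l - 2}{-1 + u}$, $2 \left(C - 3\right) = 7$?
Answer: $\frac{3487}{3} \approx 1162.3$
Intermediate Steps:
$C = \frac{13}{2}$ ($C = 3 + \frac{1}{2} \cdot 7 = 3 + \frac{7}{2} = \frac{13}{2} \approx 6.5$)
$I{\left(l,u \right)} = \frac{-2 + l}{-1 + u}$
$w{\left(s,k \right)} = - \frac{4}{3} + \frac{26}{k}$ ($w{\left(s,k \right)} = 4 \left(1 \frac{1}{-3} + \frac{13}{2 k}\right) = 4 \left(1 \left(- \frac{1}{3}\right) + \frac{13}{2 k}\right) = 4 \left(- \frac{1}{3} + \frac{13}{2 k}\right) = - \frac{4}{3} + \frac{26}{k}$)
$-145 + 53 w{\left(-3,I{\left(5,4 \right)} \right)} = -145 + 53 \left(- \frac{4}{3} + \frac{26}{\frac{1}{-1 + 4} \left(-2 + 5\right)}\right) = -145 + 53 \left(- \frac{4}{3} + \frac{26}{\frac{1}{3} \cdot 3}\right) = -145 + 53 \left(- \frac{4}{3} + \frac{26}{1}\right) = -145 + 53 \left(- \frac{4}{3} + 26 \cdot 1\right) = -145 + 53 \left(- \frac{4}{3} + 26\right) = -145 + 53 \cdot \frac{74}{3} = -145 + \frac{3922}{3} = \frac{3487}{3}$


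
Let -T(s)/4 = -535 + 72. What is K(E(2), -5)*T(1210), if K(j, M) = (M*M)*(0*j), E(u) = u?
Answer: 0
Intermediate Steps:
T(s) = 1852 (T(s) = -4*(-535 + 72) = -4*(-463) = 1852)
K(j, M) = 0 (K(j, M) = M²*0 = 0)
K(E(2), -5)*T(1210) = 0*1852 = 0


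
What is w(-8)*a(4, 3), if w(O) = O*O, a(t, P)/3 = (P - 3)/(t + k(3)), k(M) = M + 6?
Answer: 0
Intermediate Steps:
k(M) = 6 + M
a(t, P) = 3*(-3 + P)/(9 + t) (a(t, P) = 3*((P - 3)/(t + (6 + 3))) = 3*((-3 + P)/(t + 9)) = 3*((-3 + P)/(9 + t)) = 3*(-3 + P)/(9 + t))
w(O) = O²
w(-8)*a(4, 3) = (-8)²*(3*(-3 + 3)/(9 + 4)) = 64*(3*0/13) = 64*(3*(1/13)*0) = 64*0 = 0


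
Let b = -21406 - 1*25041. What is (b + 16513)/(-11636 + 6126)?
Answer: 14967/2755 ≈ 5.4327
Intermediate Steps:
b = -46447 (b = -21406 - 25041 = -46447)
(b + 16513)/(-11636 + 6126) = (-46447 + 16513)/(-11636 + 6126) = -29934/(-5510) = -29934*(-1/5510) = 14967/2755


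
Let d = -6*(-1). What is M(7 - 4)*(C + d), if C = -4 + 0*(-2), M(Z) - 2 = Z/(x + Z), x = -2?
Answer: 10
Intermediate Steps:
M(Z) = 2 + Z/(-2 + Z)
d = 6
C = -4 (C = -4 + 0 = -4)
M(7 - 4)*(C + d) = ((-4 + 3*(7 - 4))/(-2 + (7 - 4)))*(-4 + 6) = ((-4 + 3*3)/(-2 + 3))*2 = ((-4 + 9)/1)*2 = (1*5)*2 = 5*2 = 10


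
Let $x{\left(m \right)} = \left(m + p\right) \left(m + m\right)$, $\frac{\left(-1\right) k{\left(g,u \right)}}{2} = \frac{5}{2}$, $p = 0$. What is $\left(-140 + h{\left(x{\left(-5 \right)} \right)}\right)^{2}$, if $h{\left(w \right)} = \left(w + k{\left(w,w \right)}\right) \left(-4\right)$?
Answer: $102400$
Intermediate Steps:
$k{\left(g,u \right)} = -5$ ($k{\left(g,u \right)} = - 2 \cdot \frac{5}{2} = - 2 \cdot 5 \cdot \frac{1}{2} = \left(-2\right) \frac{5}{2} = -5$)
$x{\left(m \right)} = 2 m^{2}$ ($x{\left(m \right)} = \left(m + 0\right) \left(m + m\right) = m 2 m = 2 m^{2}$)
$h{\left(w \right)} = 20 - 4 w$ ($h{\left(w \right)} = \left(w - 5\right) \left(-4\right) = \left(-5 + w\right) \left(-4\right) = 20 - 4 w$)
$\left(-140 + h{\left(x{\left(-5 \right)} \right)}\right)^{2} = \left(-140 + \left(20 - 4 \cdot 2 \left(-5\right)^{2}\right)\right)^{2} = \left(-140 + \left(20 - 4 \cdot 2 \cdot 25\right)\right)^{2} = \left(-140 + \left(20 - 200\right)\right)^{2} = \left(-140 - 180\right)^{2} = \left(-320\right)^{2} = 102400$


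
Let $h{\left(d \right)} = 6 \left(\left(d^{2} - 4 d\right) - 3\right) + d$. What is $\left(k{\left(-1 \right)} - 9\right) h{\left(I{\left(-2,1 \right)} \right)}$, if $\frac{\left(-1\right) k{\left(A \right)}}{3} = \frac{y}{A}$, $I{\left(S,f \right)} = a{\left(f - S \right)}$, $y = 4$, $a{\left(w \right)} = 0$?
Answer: $-54$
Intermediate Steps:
$I{\left(S,f \right)} = 0$
$h{\left(d \right)} = -18 - 23 d + 6 d^{2}$ ($h{\left(d \right)} = 6 \left(-3 + d^{2} - 4 d\right) + d = \left(-18 - 24 d + 6 d^{2}\right) + d = -18 - 23 d + 6 d^{2}$)
$k{\left(A \right)} = - \frac{12}{A}$ ($k{\left(A \right)} = - 3 \frac{4}{A} = - \frac{12}{A}$)
$\left(k{\left(-1 \right)} - 9\right) h{\left(I{\left(-2,1 \right)} \right)} = \left(- \frac{12}{-1} - 9\right) \left(-18 - 0 + 6 \cdot 0^{2}\right) = \left(\left(-12\right) \left(-1\right) - 9\right) \left(-18 + 0 + 6 \cdot 0\right) = \left(12 - 9\right) \left(-18 + 0 + 0\right) = 3 \left(-18\right) = -54$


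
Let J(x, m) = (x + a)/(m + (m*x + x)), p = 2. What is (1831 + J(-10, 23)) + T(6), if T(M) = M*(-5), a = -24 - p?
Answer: 390853/217 ≈ 1801.2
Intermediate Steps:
a = -26 (a = -24 - 1*2 = -24 - 2 = -26)
T(M) = -5*M
J(x, m) = (-26 + x)/(m + x + m*x) (J(x, m) = (x - 26)/(m + (m*x + x)) = (-26 + x)/(m + (x + m*x)) = (-26 + x)/(m + x + m*x))
(1831 + J(-10, 23)) + T(6) = (1831 + (-26 - 10)/(23 - 10 + 23*(-10))) - 5*6 = (1831 - 36/(23 - 10 - 230)) - 30 = (1831 - 36/(-217)) - 30 = (1831 - 1/217*(-36)) - 30 = (1831 + 36/217) - 30 = 397363/217 - 30 = 390853/217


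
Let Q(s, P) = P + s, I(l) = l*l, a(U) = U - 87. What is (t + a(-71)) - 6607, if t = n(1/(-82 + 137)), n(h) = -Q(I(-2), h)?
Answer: -372296/55 ≈ -6769.0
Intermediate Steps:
a(U) = -87 + U
I(l) = l**2
n(h) = -4 - h (n(h) = -(h + (-2)**2) = -(h + 4) = -(4 + h) = -4 - h)
t = -221/55 (t = -4 - 1/(-82 + 137) = -4 - 1/55 = -221/55 ≈ -4.0182)
(t + a(-71)) - 6607 = (-221/55 + (-87 - 71)) - 6607 = (-221/55 - 158) - 6607 = -8911/55 - 6607 = -372296/55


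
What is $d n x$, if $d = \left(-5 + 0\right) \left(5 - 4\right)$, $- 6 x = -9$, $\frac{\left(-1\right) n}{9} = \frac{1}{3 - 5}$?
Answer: $- \frac{135}{4} \approx -33.75$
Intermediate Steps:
$n = \frac{9}{2}$ ($n = - \frac{9}{3 - 5} = - \frac{9}{-2} = \left(-9\right) \left(- \frac{1}{2}\right) = \frac{9}{2} \approx 4.5$)
$x = \frac{3}{2}$ ($x = \left(- \frac{1}{6}\right) \left(-9\right) = \frac{3}{2} \approx 1.5$)
$d = -5$ ($d = \left(-5\right) 1 = -5$)
$d n x = \left(-5\right) \frac{9}{2} \cdot \frac{3}{2} = \left(- \frac{45}{2}\right) \frac{3}{2} = - \frac{135}{4}$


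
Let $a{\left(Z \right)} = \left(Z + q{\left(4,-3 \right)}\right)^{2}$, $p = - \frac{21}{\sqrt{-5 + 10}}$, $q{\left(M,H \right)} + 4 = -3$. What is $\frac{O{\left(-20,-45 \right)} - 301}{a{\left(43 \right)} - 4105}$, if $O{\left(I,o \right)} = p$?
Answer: $\frac{301}{2809} + \frac{21 \sqrt{5}}{14045} \approx 0.1105$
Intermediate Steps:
$q{\left(M,H \right)} = -7$ ($q{\left(M,H \right)} = -4 - 3 = -7$)
$p = - \frac{21 \sqrt{5}}{5}$ ($p = - \frac{21}{\sqrt{5}} = - 21 \frac{\sqrt{5}}{5} = - \frac{21 \sqrt{5}}{5} \approx -9.3915$)
$O{\left(I,o \right)} = - \frac{21 \sqrt{5}}{5}$
$a{\left(Z \right)} = \left(-7 + Z\right)^{2}$ ($a{\left(Z \right)} = \left(Z - 7\right)^{2} = \left(-7 + Z\right)^{2}$)
$\frac{O{\left(-20,-45 \right)} - 301}{a{\left(43 \right)} - 4105} = \frac{- \frac{21 \sqrt{5}}{5} - 301}{\left(-7 + 43\right)^{2} - 4105} = \frac{-301 - \frac{21 \sqrt{5}}{5}}{36^{2} - 4105} = \frac{-301 - \frac{21 \sqrt{5}}{5}}{1296 - 4105} = \frac{-301 - \frac{21 \sqrt{5}}{5}}{-2809} = \left(-301 - \frac{21 \sqrt{5}}{5}\right) \left(- \frac{1}{2809}\right) = \frac{301}{2809} + \frac{21 \sqrt{5}}{14045}$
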